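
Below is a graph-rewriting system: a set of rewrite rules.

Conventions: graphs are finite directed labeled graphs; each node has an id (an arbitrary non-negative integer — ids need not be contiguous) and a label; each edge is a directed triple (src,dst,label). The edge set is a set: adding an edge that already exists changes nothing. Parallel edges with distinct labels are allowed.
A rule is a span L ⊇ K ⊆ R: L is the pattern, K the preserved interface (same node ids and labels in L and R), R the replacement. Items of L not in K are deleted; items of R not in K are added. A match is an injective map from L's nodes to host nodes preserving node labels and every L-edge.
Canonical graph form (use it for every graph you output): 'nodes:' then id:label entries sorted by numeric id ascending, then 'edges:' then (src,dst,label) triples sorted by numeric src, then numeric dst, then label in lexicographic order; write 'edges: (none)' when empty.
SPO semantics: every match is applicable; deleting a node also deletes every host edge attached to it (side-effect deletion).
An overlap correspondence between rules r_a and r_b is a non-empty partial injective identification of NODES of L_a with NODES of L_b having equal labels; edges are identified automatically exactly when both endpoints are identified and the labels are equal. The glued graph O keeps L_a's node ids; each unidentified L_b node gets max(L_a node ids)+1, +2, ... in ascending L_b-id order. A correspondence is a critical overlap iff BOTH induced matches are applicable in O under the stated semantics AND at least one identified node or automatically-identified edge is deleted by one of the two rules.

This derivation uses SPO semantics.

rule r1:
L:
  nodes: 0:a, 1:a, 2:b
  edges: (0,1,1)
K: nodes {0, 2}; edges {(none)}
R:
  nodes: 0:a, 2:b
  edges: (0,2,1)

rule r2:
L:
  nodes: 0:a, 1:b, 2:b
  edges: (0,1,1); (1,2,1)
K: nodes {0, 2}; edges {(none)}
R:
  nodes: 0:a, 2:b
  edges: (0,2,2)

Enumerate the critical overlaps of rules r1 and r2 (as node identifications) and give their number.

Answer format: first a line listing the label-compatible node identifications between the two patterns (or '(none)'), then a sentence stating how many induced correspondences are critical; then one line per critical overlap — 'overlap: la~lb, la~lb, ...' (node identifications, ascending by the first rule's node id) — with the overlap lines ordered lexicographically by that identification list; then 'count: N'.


label-compatible node identifications between L(r1) and L(r2): 0~0, 1~0, 2~1, 2~2
5 of the induced correspondences are critical overlaps of r1 and r2.
overlap: 0~0, 2~1
overlap: 1~0
overlap: 1~0, 2~1
overlap: 1~0, 2~2
overlap: 2~1
count: 5


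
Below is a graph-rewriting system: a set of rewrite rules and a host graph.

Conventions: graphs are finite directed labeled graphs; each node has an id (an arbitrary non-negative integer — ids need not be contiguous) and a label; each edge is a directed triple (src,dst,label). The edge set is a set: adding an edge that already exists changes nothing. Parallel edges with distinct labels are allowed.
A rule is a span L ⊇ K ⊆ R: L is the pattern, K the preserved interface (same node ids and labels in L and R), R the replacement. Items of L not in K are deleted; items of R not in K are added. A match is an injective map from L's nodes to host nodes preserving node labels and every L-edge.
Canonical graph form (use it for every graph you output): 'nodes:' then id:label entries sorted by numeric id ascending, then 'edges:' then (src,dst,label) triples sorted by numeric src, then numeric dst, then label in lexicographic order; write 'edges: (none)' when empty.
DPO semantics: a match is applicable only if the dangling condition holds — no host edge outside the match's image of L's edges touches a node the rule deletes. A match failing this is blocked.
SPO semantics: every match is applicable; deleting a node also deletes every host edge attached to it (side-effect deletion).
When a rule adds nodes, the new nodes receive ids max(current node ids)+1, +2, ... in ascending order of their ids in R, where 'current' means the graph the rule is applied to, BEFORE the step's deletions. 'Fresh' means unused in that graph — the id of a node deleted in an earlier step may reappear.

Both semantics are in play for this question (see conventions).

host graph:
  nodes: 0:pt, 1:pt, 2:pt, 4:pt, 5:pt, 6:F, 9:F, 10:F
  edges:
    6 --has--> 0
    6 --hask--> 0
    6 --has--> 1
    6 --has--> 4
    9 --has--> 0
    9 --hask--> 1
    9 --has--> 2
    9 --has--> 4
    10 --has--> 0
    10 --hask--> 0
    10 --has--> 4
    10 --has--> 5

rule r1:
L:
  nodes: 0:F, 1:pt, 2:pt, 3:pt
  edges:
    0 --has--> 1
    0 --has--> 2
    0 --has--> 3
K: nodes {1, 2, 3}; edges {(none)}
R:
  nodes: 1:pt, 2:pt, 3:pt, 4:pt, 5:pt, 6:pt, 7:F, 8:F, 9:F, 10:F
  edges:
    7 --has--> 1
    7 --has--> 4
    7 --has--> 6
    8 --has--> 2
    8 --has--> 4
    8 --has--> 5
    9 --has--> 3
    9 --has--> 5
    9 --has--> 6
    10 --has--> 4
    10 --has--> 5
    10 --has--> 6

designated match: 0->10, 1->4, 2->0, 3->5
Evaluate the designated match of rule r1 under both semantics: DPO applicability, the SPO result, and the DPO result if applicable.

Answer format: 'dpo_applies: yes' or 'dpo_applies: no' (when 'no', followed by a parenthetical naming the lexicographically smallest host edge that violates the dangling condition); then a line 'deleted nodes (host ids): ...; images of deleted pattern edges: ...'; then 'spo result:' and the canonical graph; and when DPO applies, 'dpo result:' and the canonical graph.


dpo_applies: no
(the rule deletes node 10, which keeps host edge (10,0,hask) outside the match image — the dangling condition fails, DPO blocks; SPO proceeds and side-deletes such edges)
deleted nodes (host ids): 10; images of deleted pattern edges: (10,0,has); (10,4,has); (10,5,has)
spo result:
nodes: 0:pt, 1:pt, 2:pt, 4:pt, 5:pt, 6:F, 9:F, 11:pt, 12:pt, 13:pt, 14:F, 15:F, 16:F, 17:F
edges: (6,0,has); (6,0,hask); (6,1,has); (6,4,has); (9,0,has); (9,1,hask); (9,2,has); (9,4,has); (14,4,has); (14,11,has); (14,13,has); (15,0,has); (15,11,has); (15,12,has); (16,5,has); (16,12,has); (16,13,has); (17,11,has); (17,12,has); (17,13,has)


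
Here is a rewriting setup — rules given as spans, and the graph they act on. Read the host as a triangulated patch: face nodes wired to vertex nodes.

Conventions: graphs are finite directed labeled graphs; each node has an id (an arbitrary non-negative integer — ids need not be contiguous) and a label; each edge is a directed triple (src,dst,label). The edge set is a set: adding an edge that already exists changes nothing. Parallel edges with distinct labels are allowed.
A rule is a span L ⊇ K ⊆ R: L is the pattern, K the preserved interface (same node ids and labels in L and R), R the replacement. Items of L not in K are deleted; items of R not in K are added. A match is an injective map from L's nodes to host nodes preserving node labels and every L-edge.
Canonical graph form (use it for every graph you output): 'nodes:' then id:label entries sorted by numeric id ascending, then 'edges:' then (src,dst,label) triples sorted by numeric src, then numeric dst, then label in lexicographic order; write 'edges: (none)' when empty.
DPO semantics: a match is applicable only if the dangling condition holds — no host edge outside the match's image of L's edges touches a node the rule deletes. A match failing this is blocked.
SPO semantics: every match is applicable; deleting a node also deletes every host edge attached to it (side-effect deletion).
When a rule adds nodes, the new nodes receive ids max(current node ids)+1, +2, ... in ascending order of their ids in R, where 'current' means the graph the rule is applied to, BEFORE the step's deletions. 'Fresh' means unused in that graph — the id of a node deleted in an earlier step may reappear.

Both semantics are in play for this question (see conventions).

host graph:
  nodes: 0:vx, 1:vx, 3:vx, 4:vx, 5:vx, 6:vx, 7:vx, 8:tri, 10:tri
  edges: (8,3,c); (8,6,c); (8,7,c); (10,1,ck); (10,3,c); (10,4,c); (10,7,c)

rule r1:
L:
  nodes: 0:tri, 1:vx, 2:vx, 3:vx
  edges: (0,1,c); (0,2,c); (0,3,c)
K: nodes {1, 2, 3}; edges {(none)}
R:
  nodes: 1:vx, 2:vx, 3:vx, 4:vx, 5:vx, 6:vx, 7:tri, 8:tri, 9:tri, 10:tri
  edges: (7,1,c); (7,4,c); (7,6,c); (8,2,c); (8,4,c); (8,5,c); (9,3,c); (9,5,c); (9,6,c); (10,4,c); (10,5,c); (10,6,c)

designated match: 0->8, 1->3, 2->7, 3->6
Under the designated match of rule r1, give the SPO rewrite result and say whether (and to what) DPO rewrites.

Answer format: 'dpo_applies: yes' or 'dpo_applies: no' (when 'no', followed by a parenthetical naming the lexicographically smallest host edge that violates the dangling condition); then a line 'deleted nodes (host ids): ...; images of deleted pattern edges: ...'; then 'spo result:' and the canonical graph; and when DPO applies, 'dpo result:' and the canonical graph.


dpo_applies: yes
deleted nodes (host ids): 8; images of deleted pattern edges: (8,3,c); (8,6,c); (8,7,c)
spo result:
nodes: 0:vx, 1:vx, 3:vx, 4:vx, 5:vx, 6:vx, 7:vx, 10:tri, 11:vx, 12:vx, 13:vx, 14:tri, 15:tri, 16:tri, 17:tri
edges: (10,1,ck); (10,3,c); (10,4,c); (10,7,c); (14,3,c); (14,11,c); (14,13,c); (15,7,c); (15,11,c); (15,12,c); (16,6,c); (16,12,c); (16,13,c); (17,11,c); (17,12,c); (17,13,c)
dpo result:
nodes: 0:vx, 1:vx, 3:vx, 4:vx, 5:vx, 6:vx, 7:vx, 10:tri, 11:vx, 12:vx, 13:vx, 14:tri, 15:tri, 16:tri, 17:tri
edges: (10,1,ck); (10,3,c); (10,4,c); (10,7,c); (14,3,c); (14,11,c); (14,13,c); (15,7,c); (15,11,c); (15,12,c); (16,6,c); (16,12,c); (16,13,c); (17,11,c); (17,12,c); (17,13,c)


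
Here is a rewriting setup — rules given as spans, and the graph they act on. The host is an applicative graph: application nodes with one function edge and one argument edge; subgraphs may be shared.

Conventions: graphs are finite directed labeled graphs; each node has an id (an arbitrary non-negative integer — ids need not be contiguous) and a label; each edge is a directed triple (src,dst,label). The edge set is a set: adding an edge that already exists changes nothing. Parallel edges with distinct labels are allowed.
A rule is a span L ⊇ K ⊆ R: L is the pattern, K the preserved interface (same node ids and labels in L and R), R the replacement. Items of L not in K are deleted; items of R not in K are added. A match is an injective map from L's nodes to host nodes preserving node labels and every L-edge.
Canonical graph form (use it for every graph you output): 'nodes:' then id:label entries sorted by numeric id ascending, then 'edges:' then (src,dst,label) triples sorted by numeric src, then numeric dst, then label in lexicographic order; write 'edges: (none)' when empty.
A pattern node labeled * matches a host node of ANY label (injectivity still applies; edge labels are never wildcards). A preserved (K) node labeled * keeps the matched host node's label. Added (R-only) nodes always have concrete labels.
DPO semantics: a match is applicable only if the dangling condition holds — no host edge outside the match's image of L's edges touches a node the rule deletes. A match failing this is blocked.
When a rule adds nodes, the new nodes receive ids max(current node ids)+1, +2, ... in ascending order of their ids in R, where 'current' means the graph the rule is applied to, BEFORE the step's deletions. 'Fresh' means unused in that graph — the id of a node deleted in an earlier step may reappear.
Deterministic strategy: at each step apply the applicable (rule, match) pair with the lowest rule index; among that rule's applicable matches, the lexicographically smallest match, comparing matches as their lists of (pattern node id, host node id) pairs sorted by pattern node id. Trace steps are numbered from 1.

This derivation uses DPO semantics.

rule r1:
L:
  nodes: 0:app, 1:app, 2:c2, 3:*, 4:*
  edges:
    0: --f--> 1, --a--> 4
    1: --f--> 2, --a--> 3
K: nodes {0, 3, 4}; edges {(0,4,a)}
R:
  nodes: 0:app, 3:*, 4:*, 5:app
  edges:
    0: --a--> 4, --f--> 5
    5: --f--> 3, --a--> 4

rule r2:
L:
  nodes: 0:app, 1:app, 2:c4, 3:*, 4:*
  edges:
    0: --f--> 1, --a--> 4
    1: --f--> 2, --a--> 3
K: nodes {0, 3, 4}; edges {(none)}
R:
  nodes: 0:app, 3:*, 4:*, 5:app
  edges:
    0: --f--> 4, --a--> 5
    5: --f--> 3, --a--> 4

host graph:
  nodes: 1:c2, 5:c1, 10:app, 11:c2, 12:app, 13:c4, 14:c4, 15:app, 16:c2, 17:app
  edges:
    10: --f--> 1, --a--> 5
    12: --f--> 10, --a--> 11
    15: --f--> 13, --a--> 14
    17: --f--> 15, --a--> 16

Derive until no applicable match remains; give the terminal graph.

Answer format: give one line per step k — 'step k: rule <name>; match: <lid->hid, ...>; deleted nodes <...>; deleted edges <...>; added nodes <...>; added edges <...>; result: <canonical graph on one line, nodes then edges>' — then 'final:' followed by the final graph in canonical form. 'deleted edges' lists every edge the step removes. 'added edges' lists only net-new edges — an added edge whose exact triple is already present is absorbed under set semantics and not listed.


step 1: rule r1; match: 0->12, 1->10, 2->1, 3->5, 4->11; deleted nodes 1, 10; deleted edges (10,1,f); (10,5,a); (12,10,f); added nodes 18; added edges (12,18,f); (18,5,f); (18,11,a); result: nodes: 5:c1, 11:c2, 12:app, 13:c4, 14:c4, 15:app, 16:c2, 17:app, 18:app edges: (12,11,a); (12,18,f); (15,13,f); (15,14,a); (17,15,f); (17,16,a); (18,5,f); (18,11,a)
step 2: rule r2; match: 0->17, 1->15, 2->13, 3->14, 4->16; deleted nodes 13, 15; deleted edges (15,13,f); (15,14,a); (17,15,f); (17,16,a); added nodes 19; added edges (17,16,f); (17,19,a); (19,14,f); (19,16,a); result: nodes: 5:c1, 11:c2, 12:app, 14:c4, 16:c2, 17:app, 18:app, 19:app edges: (12,11,a); (12,18,f); (17,16,f); (17,19,a); (18,5,f); (18,11,a); (19,14,f); (19,16,a)
final:
nodes: 5:c1, 11:c2, 12:app, 14:c4, 16:c2, 17:app, 18:app, 19:app
edges: (12,11,a); (12,18,f); (17,16,f); (17,19,a); (18,5,f); (18,11,a); (19,14,f); (19,16,a)


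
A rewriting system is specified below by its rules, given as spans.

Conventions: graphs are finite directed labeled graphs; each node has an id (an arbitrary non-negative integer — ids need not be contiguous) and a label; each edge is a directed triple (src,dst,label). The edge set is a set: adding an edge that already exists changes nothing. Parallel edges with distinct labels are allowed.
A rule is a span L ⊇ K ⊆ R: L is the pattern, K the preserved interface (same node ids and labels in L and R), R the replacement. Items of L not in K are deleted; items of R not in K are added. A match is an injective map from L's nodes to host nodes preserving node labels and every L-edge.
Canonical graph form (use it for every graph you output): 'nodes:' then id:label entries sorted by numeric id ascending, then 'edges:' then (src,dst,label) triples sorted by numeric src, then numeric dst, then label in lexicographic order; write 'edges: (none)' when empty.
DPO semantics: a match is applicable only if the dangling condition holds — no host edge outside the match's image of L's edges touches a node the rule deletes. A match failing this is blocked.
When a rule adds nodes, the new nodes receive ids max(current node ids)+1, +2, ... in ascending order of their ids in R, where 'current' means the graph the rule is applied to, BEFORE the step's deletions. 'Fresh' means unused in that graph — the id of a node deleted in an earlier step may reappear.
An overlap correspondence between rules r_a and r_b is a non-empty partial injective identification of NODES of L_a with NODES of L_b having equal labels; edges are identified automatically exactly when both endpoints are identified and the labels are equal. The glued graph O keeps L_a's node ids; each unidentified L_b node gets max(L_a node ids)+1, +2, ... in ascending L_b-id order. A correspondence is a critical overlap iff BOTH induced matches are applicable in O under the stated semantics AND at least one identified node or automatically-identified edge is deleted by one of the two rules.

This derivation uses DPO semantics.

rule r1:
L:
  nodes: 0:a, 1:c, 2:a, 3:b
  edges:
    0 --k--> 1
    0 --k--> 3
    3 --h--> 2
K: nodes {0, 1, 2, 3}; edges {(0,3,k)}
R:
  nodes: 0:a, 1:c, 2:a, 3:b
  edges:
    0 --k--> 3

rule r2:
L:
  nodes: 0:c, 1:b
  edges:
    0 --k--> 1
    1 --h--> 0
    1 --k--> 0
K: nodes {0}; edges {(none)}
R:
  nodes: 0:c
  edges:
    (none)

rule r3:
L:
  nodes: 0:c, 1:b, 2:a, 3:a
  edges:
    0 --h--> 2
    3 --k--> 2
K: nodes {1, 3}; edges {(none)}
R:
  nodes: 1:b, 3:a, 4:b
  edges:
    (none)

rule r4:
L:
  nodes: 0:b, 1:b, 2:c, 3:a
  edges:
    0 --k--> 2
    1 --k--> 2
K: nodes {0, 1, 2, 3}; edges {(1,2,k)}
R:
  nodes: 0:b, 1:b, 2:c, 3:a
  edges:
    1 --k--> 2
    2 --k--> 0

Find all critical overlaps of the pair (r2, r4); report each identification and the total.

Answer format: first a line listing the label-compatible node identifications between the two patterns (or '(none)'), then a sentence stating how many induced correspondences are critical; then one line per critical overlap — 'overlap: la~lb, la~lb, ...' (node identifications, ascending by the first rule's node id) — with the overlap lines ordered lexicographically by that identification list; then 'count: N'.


label-compatible node identifications between L(r2) and L(r4): 0~2, 1~0, 1~1
2 of the induced correspondences are critical overlaps of r2 and r4.
overlap: 0~2, 1~0
overlap: 0~2, 1~1
count: 2


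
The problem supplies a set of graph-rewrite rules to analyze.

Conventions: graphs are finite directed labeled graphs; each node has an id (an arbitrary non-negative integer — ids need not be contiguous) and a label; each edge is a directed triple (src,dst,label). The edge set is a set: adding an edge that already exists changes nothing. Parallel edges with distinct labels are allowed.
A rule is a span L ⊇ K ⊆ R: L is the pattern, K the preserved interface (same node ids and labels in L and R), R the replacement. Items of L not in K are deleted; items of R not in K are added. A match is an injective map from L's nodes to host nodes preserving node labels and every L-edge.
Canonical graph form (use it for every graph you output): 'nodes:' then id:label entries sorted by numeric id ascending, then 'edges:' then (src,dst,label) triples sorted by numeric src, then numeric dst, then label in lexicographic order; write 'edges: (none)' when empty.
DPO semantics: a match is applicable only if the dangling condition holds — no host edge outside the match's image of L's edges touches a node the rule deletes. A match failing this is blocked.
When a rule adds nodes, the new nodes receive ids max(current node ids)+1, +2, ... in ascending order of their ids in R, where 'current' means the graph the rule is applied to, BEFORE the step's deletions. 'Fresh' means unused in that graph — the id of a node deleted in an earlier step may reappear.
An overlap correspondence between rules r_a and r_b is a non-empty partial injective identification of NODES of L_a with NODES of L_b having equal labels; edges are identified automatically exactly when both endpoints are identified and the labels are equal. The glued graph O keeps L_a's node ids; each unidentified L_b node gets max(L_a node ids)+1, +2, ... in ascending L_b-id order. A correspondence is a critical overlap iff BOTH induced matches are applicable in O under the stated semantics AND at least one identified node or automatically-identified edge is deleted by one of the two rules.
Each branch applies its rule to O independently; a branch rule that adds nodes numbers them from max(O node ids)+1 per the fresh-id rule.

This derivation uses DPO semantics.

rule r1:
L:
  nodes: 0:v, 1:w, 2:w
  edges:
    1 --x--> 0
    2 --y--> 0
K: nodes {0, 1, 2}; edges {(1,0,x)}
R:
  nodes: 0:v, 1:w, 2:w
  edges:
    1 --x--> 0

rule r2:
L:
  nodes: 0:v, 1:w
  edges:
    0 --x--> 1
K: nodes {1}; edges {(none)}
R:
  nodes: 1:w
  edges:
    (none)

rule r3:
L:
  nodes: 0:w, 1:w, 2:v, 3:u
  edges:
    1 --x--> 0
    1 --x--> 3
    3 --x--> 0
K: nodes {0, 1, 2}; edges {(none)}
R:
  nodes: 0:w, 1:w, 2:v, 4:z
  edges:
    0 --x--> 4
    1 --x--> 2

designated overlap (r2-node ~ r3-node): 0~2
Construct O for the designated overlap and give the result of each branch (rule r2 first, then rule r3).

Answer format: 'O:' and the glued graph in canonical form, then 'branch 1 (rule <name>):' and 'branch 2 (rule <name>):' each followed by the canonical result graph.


O:
nodes: 0:v, 1:w, 2:w, 3:w, 4:u
edges: (0,1,x); (3,2,x); (3,4,x); (4,2,x)
branch 1 (rule r2):
nodes: 1:w, 2:w, 3:w, 4:u
edges: (3,2,x); (3,4,x); (4,2,x)
branch 2 (rule r3):
nodes: 0:v, 1:w, 2:w, 3:w, 5:z
edges: (0,1,x); (2,5,x); (3,0,x)


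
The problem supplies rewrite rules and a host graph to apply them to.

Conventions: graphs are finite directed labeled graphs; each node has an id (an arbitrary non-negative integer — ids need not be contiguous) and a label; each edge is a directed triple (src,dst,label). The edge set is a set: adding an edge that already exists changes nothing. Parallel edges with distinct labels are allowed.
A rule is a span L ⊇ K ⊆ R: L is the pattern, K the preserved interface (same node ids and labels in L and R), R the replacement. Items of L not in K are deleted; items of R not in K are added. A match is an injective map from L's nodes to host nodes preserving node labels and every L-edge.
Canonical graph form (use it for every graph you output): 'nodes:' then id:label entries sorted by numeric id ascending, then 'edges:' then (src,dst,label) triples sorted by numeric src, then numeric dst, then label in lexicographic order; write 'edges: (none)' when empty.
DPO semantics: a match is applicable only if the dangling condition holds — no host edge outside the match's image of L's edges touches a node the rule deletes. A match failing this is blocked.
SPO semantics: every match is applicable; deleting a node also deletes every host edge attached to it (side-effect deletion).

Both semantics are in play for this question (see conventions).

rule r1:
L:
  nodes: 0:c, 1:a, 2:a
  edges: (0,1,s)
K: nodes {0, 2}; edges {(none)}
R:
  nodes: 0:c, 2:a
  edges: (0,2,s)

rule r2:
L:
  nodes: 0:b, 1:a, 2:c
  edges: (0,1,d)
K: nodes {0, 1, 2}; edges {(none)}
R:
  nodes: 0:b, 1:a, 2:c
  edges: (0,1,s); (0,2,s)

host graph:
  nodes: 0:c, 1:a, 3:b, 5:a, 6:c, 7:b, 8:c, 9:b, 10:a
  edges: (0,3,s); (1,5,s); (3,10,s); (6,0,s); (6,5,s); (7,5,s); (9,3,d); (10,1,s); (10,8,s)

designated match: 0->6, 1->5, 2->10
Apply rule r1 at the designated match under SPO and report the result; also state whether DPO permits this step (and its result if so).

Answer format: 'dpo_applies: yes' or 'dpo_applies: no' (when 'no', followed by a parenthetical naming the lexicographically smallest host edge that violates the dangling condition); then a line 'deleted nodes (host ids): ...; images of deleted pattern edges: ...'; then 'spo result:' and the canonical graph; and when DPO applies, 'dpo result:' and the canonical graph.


dpo_applies: no
(the rule deletes node 5, which keeps host edge (1,5,s) outside the match image — the dangling condition fails, DPO blocks; SPO proceeds and side-deletes such edges)
deleted nodes (host ids): 5; images of deleted pattern edges: (6,5,s)
spo result:
nodes: 0:c, 1:a, 3:b, 6:c, 7:b, 8:c, 9:b, 10:a
edges: (0,3,s); (3,10,s); (6,0,s); (6,10,s); (9,3,d); (10,1,s); (10,8,s)


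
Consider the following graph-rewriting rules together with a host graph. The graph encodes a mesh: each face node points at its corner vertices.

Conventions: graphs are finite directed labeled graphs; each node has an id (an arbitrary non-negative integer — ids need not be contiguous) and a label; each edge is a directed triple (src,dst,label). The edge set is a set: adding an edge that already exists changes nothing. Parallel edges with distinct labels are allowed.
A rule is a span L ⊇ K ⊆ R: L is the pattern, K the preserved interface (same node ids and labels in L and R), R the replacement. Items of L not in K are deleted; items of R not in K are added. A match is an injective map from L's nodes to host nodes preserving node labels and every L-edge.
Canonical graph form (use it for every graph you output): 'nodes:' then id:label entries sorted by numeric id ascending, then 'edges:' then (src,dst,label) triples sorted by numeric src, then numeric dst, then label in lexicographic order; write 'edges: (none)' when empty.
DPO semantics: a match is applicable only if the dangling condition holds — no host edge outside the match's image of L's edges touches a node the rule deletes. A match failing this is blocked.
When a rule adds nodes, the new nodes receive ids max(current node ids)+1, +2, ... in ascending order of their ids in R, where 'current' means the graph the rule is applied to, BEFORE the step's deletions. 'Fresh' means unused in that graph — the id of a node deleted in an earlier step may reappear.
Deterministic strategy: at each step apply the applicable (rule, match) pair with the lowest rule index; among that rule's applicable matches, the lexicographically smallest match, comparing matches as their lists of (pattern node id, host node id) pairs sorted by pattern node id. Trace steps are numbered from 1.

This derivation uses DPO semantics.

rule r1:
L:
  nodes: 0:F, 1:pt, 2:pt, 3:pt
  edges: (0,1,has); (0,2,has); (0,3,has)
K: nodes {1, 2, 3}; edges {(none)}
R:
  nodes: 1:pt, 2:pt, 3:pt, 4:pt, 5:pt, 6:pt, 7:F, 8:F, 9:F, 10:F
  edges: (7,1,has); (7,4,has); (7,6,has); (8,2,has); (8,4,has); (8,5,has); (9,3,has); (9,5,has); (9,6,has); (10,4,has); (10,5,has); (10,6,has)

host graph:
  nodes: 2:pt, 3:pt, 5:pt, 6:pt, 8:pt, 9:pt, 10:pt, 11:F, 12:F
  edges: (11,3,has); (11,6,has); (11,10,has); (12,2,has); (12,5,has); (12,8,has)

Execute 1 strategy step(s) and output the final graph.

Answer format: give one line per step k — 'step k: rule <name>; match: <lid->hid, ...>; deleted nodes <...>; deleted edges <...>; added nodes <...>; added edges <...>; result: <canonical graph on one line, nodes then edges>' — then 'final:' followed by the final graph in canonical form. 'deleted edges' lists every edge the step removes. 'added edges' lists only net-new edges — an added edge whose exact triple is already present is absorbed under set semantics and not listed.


step 1: rule r1; match: 0->11, 1->3, 2->6, 3->10; deleted nodes 11; deleted edges (11,3,has); (11,6,has); (11,10,has); added nodes 13, 14, 15, 16, 17, 18, 19; added edges (16,3,has); (16,13,has); (16,15,has); (17,6,has); (17,13,has); (17,14,has); (18,10,has); (18,14,has); (18,15,has); (19,13,has); (19,14,has); (19,15,has); result: nodes: 2:pt, 3:pt, 5:pt, 6:pt, 8:pt, 9:pt, 10:pt, 12:F, 13:pt, 14:pt, 15:pt, 16:F, 17:F, 18:F, 19:F edges: (12,2,has); (12,5,has); (12,8,has); (16,3,has); (16,13,has); (16,15,has); (17,6,has); (17,13,has); (17,14,has); (18,10,has); (18,14,has); (18,15,has); (19,13,has); (19,14,has); (19,15,has)
final:
nodes: 2:pt, 3:pt, 5:pt, 6:pt, 8:pt, 9:pt, 10:pt, 12:F, 13:pt, 14:pt, 15:pt, 16:F, 17:F, 18:F, 19:F
edges: (12,2,has); (12,5,has); (12,8,has); (16,3,has); (16,13,has); (16,15,has); (17,6,has); (17,13,has); (17,14,has); (18,10,has); (18,14,has); (18,15,has); (19,13,has); (19,14,has); (19,15,has)


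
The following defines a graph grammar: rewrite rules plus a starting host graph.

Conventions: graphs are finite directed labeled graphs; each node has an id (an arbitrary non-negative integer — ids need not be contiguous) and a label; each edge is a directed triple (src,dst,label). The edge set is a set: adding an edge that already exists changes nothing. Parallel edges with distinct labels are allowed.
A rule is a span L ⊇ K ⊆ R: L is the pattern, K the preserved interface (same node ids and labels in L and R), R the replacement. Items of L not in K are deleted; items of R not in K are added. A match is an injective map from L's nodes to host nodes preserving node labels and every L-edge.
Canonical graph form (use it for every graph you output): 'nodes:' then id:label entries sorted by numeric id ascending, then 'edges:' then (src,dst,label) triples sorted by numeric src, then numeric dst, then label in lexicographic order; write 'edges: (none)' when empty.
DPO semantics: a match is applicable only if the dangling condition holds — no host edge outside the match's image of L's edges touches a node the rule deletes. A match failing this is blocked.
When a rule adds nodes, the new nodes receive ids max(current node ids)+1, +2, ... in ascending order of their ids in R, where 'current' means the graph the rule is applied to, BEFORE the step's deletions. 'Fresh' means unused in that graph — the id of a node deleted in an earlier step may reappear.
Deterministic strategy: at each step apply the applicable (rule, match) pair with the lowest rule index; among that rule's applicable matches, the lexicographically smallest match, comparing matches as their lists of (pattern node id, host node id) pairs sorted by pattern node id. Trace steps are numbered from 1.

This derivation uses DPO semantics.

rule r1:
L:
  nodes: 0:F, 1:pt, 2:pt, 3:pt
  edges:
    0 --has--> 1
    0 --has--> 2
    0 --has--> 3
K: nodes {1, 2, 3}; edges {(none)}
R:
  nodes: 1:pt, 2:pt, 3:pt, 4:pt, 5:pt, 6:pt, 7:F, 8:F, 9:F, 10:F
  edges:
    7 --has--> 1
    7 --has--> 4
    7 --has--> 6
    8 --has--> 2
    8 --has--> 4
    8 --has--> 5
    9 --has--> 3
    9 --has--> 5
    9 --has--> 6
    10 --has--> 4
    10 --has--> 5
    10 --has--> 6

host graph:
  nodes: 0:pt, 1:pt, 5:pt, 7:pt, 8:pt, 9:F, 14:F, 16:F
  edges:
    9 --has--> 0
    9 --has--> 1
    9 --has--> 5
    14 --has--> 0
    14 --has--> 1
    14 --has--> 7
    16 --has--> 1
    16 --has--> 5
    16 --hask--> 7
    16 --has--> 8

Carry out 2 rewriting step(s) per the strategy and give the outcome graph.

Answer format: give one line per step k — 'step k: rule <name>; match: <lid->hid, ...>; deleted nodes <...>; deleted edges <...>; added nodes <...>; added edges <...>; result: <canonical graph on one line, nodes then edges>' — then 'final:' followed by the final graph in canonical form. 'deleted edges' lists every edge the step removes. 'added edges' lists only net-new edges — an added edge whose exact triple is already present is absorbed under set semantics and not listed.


step 1: rule r1; match: 0->9, 1->0, 2->1, 3->5; deleted nodes 9; deleted edges (9,0,has); (9,1,has); (9,5,has); added nodes 17, 18, 19, 20, 21, 22, 23; added edges (20,0,has); (20,17,has); (20,19,has); (21,1,has); (21,17,has); (21,18,has); (22,5,has); (22,18,has); (22,19,has); (23,17,has); (23,18,has); (23,19,has); result: nodes: 0:pt, 1:pt, 5:pt, 7:pt, 8:pt, 14:F, 16:F, 17:pt, 18:pt, 19:pt, 20:F, 21:F, 22:F, 23:F edges: (14,0,has); (14,1,has); (14,7,has); (16,1,has); (16,5,has); (16,7,hask); (16,8,has); (20,0,has); (20,17,has); (20,19,has); (21,1,has); (21,17,has); (21,18,has); (22,5,has); (22,18,has); (22,19,has); (23,17,has); (23,18,has); (23,19,has)
step 2: rule r1; match: 0->14, 1->0, 2->1, 3->7; deleted nodes 14; deleted edges (14,0,has); (14,1,has); (14,7,has); added nodes 24, 25, 26, 27, 28, 29, 30; added edges (27,0,has); (27,24,has); (27,26,has); (28,1,has); (28,24,has); (28,25,has); (29,7,has); (29,25,has); (29,26,has); (30,24,has); (30,25,has); (30,26,has); result: nodes: 0:pt, 1:pt, 5:pt, 7:pt, 8:pt, 16:F, 17:pt, 18:pt, 19:pt, 20:F, 21:F, 22:F, 23:F, 24:pt, 25:pt, 26:pt, 27:F, 28:F, 29:F, 30:F edges: (16,1,has); (16,5,has); (16,7,hask); (16,8,has); (20,0,has); (20,17,has); (20,19,has); (21,1,has); (21,17,has); (21,18,has); (22,5,has); (22,18,has); (22,19,has); (23,17,has); (23,18,has); (23,19,has); (27,0,has); (27,24,has); (27,26,has); (28,1,has); (28,24,has); (28,25,has); (29,7,has); (29,25,has); (29,26,has); (30,24,has); (30,25,has); (30,26,has)
final:
nodes: 0:pt, 1:pt, 5:pt, 7:pt, 8:pt, 16:F, 17:pt, 18:pt, 19:pt, 20:F, 21:F, 22:F, 23:F, 24:pt, 25:pt, 26:pt, 27:F, 28:F, 29:F, 30:F
edges: (16,1,has); (16,5,has); (16,7,hask); (16,8,has); (20,0,has); (20,17,has); (20,19,has); (21,1,has); (21,17,has); (21,18,has); (22,5,has); (22,18,has); (22,19,has); (23,17,has); (23,18,has); (23,19,has); (27,0,has); (27,24,has); (27,26,has); (28,1,has); (28,24,has); (28,25,has); (29,7,has); (29,25,has); (29,26,has); (30,24,has); (30,25,has); (30,26,has)


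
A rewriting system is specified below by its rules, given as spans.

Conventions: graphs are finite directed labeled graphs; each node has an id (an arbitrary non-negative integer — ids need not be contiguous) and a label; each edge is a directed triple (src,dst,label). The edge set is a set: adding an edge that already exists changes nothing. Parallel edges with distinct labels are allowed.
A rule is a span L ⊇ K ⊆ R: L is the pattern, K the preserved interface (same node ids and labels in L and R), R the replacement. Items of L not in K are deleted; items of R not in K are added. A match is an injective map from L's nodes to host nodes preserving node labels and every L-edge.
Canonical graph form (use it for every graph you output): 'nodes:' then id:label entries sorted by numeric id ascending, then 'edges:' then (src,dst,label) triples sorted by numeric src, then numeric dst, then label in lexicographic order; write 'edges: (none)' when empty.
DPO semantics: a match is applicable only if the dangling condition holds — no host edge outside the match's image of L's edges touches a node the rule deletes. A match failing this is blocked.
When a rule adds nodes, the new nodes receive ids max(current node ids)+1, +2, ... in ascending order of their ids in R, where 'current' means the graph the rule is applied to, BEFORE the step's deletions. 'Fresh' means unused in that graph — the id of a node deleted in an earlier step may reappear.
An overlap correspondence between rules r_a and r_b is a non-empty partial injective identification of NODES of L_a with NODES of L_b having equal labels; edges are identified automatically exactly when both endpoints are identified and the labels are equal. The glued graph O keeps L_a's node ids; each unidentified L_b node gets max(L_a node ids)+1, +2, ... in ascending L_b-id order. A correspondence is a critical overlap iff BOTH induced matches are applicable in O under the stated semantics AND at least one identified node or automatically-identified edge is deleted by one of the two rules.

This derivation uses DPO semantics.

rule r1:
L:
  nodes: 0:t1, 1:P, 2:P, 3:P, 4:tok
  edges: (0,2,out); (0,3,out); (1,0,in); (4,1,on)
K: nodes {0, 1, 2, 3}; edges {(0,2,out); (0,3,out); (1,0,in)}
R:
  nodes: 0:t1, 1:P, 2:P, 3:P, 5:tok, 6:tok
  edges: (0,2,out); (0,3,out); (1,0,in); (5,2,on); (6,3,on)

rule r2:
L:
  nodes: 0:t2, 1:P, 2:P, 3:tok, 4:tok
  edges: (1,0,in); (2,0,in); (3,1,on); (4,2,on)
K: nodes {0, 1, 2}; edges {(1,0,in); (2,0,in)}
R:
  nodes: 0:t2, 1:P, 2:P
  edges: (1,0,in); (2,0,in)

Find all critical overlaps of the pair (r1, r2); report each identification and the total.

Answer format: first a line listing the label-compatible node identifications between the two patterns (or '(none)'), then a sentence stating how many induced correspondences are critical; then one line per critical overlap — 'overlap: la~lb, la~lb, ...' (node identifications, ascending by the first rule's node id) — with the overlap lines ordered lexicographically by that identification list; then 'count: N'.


label-compatible node identifications between L(r1) and L(r2): 1~1, 1~2, 2~1, 2~2, 3~1, 3~2, 4~3, 4~4
6 of the induced correspondences are critical overlaps of r1 and r2.
overlap: 1~1, 2~2, 4~3
overlap: 1~1, 3~2, 4~3
overlap: 1~1, 4~3
overlap: 1~2, 2~1, 4~4
overlap: 1~2, 3~1, 4~4
overlap: 1~2, 4~4
count: 6


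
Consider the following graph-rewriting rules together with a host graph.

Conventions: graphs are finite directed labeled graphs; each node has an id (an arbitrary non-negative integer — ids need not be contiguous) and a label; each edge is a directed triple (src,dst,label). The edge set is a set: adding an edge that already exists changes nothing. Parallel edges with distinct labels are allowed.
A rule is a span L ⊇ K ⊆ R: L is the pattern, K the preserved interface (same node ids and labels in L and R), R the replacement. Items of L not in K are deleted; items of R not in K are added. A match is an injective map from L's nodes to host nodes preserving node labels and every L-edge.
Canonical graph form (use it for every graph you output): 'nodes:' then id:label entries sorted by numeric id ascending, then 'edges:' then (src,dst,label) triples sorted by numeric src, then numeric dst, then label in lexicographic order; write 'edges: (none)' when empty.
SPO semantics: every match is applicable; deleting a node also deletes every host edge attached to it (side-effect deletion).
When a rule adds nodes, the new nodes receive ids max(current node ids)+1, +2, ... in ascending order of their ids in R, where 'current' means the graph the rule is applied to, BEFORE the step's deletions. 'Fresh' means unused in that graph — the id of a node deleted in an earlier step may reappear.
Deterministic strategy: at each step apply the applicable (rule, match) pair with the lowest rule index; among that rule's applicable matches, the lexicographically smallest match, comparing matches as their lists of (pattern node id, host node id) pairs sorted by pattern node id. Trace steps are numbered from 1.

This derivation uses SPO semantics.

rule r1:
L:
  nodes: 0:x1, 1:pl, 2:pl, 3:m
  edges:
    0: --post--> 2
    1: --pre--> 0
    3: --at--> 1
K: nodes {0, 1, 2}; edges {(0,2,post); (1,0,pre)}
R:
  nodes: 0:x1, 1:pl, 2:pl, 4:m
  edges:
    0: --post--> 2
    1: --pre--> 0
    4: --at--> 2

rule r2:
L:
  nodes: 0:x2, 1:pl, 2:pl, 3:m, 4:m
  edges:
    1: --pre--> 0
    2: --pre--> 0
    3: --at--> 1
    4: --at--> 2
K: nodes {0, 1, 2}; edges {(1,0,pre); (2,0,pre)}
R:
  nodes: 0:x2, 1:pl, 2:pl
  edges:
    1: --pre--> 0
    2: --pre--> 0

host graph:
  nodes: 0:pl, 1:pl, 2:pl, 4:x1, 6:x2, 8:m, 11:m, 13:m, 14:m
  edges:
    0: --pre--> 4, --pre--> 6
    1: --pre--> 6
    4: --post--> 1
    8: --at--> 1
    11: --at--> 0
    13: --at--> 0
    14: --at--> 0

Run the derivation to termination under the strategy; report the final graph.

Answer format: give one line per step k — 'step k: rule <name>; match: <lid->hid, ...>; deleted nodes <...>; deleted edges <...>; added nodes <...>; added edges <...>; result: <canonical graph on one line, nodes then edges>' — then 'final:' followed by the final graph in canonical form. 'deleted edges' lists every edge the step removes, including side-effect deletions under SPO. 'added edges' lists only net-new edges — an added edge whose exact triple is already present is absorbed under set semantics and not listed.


step 1: rule r1; match: 0->4, 1->0, 2->1, 3->11; deleted nodes 11; deleted edges (11,0,at); added nodes 15; added edges (15,1,at); result: nodes: 0:pl, 1:pl, 2:pl, 4:x1, 6:x2, 8:m, 13:m, 14:m, 15:m edges: (0,4,pre); (0,6,pre); (1,6,pre); (4,1,post); (8,1,at); (13,0,at); (14,0,at); (15,1,at)
step 2: rule r1; match: 0->4, 1->0, 2->1, 3->13; deleted nodes 13; deleted edges (13,0,at); added nodes 16; added edges (16,1,at); result: nodes: 0:pl, 1:pl, 2:pl, 4:x1, 6:x2, 8:m, 14:m, 15:m, 16:m edges: (0,4,pre); (0,6,pre); (1,6,pre); (4,1,post); (8,1,at); (14,0,at); (15,1,at); (16,1,at)
step 3: rule r1; match: 0->4, 1->0, 2->1, 3->14; deleted nodes 14; deleted edges (14,0,at); added nodes 17; added edges (17,1,at); result: nodes: 0:pl, 1:pl, 2:pl, 4:x1, 6:x2, 8:m, 15:m, 16:m, 17:m edges: (0,4,pre); (0,6,pre); (1,6,pre); (4,1,post); (8,1,at); (15,1,at); (16,1,at); (17,1,at)
final:
nodes: 0:pl, 1:pl, 2:pl, 4:x1, 6:x2, 8:m, 15:m, 16:m, 17:m
edges: (0,4,pre); (0,6,pre); (1,6,pre); (4,1,post); (8,1,at); (15,1,at); (16,1,at); (17,1,at)


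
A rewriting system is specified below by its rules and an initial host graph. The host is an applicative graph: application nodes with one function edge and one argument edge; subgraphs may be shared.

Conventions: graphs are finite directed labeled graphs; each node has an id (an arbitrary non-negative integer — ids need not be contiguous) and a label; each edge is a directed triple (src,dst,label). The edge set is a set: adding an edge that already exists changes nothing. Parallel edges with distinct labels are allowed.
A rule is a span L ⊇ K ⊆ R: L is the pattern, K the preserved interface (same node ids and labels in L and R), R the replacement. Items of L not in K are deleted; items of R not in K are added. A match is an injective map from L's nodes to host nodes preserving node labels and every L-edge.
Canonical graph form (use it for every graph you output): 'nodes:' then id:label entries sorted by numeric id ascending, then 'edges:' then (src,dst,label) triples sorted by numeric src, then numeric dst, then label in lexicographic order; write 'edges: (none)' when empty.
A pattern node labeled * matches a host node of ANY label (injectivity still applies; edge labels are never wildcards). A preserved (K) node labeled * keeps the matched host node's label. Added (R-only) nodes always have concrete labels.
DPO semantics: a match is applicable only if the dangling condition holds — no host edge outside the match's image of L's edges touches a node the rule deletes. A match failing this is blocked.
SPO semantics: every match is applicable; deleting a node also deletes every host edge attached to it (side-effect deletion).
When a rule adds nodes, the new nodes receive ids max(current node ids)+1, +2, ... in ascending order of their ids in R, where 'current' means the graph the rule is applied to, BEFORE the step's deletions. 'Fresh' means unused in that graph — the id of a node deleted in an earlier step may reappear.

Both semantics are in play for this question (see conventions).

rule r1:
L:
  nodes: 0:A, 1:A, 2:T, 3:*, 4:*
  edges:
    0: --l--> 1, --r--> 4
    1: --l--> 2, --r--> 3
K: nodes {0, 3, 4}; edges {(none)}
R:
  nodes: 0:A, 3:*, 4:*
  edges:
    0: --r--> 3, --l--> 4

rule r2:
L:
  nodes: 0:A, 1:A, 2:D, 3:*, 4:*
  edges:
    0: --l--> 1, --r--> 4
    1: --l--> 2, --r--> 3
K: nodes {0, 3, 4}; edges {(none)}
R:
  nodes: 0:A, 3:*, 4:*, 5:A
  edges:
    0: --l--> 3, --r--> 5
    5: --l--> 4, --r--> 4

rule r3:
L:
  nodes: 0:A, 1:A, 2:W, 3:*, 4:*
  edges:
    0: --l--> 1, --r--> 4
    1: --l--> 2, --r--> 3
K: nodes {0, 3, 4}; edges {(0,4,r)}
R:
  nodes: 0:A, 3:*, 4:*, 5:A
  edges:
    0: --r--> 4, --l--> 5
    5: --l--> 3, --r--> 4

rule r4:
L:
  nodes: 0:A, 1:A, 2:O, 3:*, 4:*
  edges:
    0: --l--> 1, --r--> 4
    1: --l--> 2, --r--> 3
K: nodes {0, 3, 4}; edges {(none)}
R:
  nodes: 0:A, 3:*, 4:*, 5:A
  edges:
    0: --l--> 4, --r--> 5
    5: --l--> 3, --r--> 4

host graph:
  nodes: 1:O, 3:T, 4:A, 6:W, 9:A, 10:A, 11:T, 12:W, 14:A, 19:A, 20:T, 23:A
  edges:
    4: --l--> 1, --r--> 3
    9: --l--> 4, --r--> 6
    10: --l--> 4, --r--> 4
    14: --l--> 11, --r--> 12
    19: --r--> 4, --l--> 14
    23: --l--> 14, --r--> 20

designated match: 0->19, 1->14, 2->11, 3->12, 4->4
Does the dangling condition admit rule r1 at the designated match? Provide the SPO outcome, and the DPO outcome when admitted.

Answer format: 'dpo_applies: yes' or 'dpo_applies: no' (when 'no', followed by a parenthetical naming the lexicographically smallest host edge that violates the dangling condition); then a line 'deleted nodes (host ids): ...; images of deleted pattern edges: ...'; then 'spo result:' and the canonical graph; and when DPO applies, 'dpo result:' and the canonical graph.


dpo_applies: no
(the rule deletes node 14, which keeps host edge (23,14,l) outside the match image — the dangling condition fails, DPO blocks; SPO proceeds and side-deletes such edges)
deleted nodes (host ids): 11, 14; images of deleted pattern edges: (14,11,l); (14,12,r); (19,4,r); (19,14,l)
spo result:
nodes: 1:O, 3:T, 4:A, 6:W, 9:A, 10:A, 12:W, 19:A, 20:T, 23:A
edges: (4,1,l); (4,3,r); (9,4,l); (9,6,r); (10,4,l); (10,4,r); (19,4,l); (19,12,r); (23,20,r)
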